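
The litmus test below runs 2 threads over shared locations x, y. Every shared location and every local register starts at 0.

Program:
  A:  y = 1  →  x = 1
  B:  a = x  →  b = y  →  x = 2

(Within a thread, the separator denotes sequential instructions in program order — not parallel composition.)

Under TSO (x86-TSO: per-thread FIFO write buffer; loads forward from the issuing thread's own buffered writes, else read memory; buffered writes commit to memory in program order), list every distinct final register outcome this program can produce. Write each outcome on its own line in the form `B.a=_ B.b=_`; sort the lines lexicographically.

outcome vector order: (B.a,B.b)
|TSO outcomes| = 3

B.a=0 B.b=0
B.a=0 B.b=1
B.a=1 B.b=1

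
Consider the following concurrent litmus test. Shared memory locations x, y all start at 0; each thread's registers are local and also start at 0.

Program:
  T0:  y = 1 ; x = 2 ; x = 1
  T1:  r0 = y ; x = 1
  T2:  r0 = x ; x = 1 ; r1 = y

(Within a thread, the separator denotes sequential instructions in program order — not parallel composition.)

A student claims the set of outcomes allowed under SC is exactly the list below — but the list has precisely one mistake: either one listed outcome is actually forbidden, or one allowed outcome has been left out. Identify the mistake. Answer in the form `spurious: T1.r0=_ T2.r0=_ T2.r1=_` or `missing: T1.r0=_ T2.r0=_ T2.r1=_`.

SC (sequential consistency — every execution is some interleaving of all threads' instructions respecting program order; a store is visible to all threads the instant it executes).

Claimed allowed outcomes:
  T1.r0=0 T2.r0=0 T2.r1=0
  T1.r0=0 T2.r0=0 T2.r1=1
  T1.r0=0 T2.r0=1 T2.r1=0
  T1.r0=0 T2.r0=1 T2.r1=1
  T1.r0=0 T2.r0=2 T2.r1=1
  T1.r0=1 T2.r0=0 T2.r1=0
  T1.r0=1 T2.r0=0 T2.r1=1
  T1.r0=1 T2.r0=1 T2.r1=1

missing: T1.r0=1 T2.r0=2 T2.r1=1

outcome vector order: (T1.r0,T2.r0,T2.r1)
under SC → 000, 001, 010, 011, 021, 100, 101, 111, 121
SC∖claimed = {121}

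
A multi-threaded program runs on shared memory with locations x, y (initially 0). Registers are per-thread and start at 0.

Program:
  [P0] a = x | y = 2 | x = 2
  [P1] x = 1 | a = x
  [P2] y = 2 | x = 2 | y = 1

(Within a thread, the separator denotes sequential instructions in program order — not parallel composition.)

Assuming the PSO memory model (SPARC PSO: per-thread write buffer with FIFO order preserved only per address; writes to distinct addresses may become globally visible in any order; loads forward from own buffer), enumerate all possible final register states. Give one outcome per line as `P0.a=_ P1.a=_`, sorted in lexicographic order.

P0.a=0 P1.a=1
P0.a=0 P1.a=2
P0.a=1 P1.a=1
P0.a=1 P1.a=2
P0.a=2 P1.a=1
P0.a=2 P1.a=2

outcome vector order: (P0.a,P1.a)
|PSO outcomes| = 6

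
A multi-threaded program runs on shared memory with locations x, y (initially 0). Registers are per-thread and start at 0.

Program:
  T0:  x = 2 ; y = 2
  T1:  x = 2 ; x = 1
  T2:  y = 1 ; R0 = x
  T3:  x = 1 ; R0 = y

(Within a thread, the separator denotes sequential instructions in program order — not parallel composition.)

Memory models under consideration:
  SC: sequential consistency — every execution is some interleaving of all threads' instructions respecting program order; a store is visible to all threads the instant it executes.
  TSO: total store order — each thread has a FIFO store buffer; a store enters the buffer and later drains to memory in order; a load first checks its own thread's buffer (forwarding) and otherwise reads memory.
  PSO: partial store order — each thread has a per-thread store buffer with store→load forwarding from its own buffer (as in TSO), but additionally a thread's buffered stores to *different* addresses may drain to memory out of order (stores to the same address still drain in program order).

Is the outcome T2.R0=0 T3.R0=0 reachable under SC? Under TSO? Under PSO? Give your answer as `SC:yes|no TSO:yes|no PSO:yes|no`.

outcome vector order: (T2.R0,T3.R0)
[SC] allowed = {01; 02; 10; 11; 12; 20; 21; 22}
[TSO] allowed = {00; 01; 02; 10; 11; 12; 20; 21; 22}
[PSO] allowed = {00; 01; 02; 10; 11; 12; 20; 21; 22}
target 00 ∈ {TSO,PSO}

SC:no TSO:yes PSO:yes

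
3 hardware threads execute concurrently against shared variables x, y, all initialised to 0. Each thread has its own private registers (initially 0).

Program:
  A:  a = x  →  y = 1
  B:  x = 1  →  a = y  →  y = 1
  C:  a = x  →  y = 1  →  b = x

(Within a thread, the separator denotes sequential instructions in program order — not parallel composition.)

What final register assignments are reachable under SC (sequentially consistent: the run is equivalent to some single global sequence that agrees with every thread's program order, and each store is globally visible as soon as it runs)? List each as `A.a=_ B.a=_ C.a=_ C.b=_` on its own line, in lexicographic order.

outcome vector order: (A.a,B.a,C.a,C.b)
|SC outcomes| = 10

A.a=0 B.a=0 C.a=0 C.b=1
A.a=0 B.a=0 C.a=1 C.b=1
A.a=0 B.a=1 C.a=0 C.b=0
A.a=0 B.a=1 C.a=0 C.b=1
A.a=0 B.a=1 C.a=1 C.b=1
A.a=1 B.a=0 C.a=0 C.b=1
A.a=1 B.a=0 C.a=1 C.b=1
A.a=1 B.a=1 C.a=0 C.b=0
A.a=1 B.a=1 C.a=0 C.b=1
A.a=1 B.a=1 C.a=1 C.b=1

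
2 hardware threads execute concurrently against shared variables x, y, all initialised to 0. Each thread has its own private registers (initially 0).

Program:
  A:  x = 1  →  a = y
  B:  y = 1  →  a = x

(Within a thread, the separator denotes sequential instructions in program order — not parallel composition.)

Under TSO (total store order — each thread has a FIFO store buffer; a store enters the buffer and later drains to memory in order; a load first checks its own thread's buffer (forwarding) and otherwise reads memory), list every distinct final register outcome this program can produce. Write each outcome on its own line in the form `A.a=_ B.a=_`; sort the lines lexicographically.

outcome vector order: (A.a,B.a)
|TSO outcomes| = 4

A.a=0 B.a=0
A.a=0 B.a=1
A.a=1 B.a=0
A.a=1 B.a=1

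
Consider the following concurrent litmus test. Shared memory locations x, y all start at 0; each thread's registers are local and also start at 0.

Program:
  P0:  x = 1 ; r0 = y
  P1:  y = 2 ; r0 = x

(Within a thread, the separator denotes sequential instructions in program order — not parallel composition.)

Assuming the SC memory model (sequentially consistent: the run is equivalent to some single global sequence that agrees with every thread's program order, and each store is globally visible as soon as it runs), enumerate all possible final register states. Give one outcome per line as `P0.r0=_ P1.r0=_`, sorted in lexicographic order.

outcome vector order: (P0.r0,P1.r0)
|SC outcomes| = 3

P0.r0=0 P1.r0=1
P0.r0=2 P1.r0=0
P0.r0=2 P1.r0=1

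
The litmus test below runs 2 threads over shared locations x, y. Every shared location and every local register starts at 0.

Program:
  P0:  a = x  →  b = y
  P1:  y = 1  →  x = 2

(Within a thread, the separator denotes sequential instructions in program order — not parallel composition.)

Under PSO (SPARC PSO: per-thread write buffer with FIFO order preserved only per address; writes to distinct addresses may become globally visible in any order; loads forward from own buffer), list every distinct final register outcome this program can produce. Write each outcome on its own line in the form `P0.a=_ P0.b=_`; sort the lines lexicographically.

P0.a=0 P0.b=0
P0.a=0 P0.b=1
P0.a=2 P0.b=0
P0.a=2 P0.b=1

outcome vector order: (P0.a,P0.b)
|PSO outcomes| = 4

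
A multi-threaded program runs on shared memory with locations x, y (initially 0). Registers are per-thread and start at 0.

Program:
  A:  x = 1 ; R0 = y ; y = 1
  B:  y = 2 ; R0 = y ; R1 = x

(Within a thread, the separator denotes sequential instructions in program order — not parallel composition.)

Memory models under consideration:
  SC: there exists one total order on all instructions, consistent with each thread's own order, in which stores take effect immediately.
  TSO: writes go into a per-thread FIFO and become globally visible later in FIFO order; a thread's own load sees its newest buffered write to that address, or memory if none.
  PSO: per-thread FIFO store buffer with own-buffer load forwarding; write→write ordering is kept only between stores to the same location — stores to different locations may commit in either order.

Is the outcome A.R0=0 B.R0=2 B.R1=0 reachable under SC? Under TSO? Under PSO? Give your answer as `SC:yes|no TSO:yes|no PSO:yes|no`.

SC:no TSO:yes PSO:yes

outcome vector order: (A.R0,B.R0,B.R1)
under SC → <0 1 1>; <0 2 1>; <2 1 1>; <2 2 0>; <2 2 1>
under TSO → <0 1 1>; <0 2 0>; <0 2 1>; <2 1 1>; <2 2 0>; <2 2 1>
under PSO → <0 1 0>; <0 1 1>; <0 2 0>; <0 2 1>; <2 1 0>; <2 1 1>; <2 2 0>; <2 2 1>
target <0 2 0> ∈ {TSO,PSO}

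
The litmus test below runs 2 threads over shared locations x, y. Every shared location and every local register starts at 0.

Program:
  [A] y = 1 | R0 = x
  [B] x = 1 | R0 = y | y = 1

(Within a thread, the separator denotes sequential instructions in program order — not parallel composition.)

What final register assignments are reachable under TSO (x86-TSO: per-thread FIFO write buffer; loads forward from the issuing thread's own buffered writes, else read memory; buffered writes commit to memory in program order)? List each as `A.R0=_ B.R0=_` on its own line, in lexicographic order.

outcome vector order: (A.R0,B.R0)
|TSO outcomes| = 4

A.R0=0 B.R0=0
A.R0=0 B.R0=1
A.R0=1 B.R0=0
A.R0=1 B.R0=1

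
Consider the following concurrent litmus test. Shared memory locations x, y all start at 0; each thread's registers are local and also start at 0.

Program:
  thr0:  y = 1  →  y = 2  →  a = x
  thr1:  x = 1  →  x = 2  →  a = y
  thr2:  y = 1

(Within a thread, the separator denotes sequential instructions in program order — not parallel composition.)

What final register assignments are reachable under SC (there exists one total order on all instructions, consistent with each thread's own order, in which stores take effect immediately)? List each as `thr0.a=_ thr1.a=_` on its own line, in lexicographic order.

thr0.a=0 thr1.a=1
thr0.a=0 thr1.a=2
thr0.a=1 thr1.a=1
thr0.a=1 thr1.a=2
thr0.a=2 thr1.a=0
thr0.a=2 thr1.a=1
thr0.a=2 thr1.a=2

outcome vector order: (thr0.a,thr1.a)
|SC outcomes| = 7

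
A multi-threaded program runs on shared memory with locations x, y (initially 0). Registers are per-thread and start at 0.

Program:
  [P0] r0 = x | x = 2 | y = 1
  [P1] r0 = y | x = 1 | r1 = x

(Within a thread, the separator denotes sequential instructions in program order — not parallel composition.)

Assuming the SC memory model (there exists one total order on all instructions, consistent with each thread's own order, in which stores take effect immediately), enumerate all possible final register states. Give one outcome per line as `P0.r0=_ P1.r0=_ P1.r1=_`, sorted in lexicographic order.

P0.r0=0 P1.r0=0 P1.r1=1
P0.r0=0 P1.r0=0 P1.r1=2
P0.r0=0 P1.r0=1 P1.r1=1
P0.r0=1 P1.r0=0 P1.r1=1
P0.r0=1 P1.r0=0 P1.r1=2

outcome vector order: (P0.r0,P1.r0,P1.r1)
|SC outcomes| = 5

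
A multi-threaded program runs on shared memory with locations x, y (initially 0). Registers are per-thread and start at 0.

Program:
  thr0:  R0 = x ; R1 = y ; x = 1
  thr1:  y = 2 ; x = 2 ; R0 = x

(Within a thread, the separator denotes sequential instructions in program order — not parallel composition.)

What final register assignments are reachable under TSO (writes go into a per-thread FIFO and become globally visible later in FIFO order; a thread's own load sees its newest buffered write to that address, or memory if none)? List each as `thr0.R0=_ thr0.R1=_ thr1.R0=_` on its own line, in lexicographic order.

outcome vector order: (thr0.R0,thr0.R1,thr1.R0)
|TSO outcomes| = 6

thr0.R0=0 thr0.R1=0 thr1.R0=1
thr0.R0=0 thr0.R1=0 thr1.R0=2
thr0.R0=0 thr0.R1=2 thr1.R0=1
thr0.R0=0 thr0.R1=2 thr1.R0=2
thr0.R0=2 thr0.R1=2 thr1.R0=1
thr0.R0=2 thr0.R1=2 thr1.R0=2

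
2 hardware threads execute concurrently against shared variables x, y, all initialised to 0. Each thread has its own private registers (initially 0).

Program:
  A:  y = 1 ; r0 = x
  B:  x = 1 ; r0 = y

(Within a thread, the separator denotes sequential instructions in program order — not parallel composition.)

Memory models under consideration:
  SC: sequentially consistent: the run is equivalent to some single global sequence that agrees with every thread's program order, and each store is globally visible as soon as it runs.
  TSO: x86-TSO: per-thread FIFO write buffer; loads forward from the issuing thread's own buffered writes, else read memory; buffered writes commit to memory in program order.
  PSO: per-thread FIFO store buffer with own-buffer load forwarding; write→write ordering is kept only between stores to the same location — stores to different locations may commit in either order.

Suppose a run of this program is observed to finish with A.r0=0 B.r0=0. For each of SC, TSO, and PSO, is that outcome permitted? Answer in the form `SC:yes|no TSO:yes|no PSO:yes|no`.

outcome vector order: (A.r0,B.r0)
SC (3): <0 1>, <1 0>, <1 1>
TSO (4): <0 0>, <0 1>, <1 0>, <1 1>
PSO (4): <0 0>, <0 1>, <1 0>, <1 1>
target <0 0> ∈ {TSO,PSO}

SC:no TSO:yes PSO:yes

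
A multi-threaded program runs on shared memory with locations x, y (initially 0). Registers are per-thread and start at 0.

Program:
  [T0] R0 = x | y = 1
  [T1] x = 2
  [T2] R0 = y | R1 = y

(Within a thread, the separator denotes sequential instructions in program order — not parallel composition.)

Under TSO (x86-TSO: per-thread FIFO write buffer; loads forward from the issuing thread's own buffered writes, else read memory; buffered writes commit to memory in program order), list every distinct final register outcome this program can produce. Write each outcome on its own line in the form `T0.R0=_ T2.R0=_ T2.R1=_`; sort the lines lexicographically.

outcome vector order: (T0.R0,T2.R0,T2.R1)
|TSO outcomes| = 6

T0.R0=0 T2.R0=0 T2.R1=0
T0.R0=0 T2.R0=0 T2.R1=1
T0.R0=0 T2.R0=1 T2.R1=1
T0.R0=2 T2.R0=0 T2.R1=0
T0.R0=2 T2.R0=0 T2.R1=1
T0.R0=2 T2.R0=1 T2.R1=1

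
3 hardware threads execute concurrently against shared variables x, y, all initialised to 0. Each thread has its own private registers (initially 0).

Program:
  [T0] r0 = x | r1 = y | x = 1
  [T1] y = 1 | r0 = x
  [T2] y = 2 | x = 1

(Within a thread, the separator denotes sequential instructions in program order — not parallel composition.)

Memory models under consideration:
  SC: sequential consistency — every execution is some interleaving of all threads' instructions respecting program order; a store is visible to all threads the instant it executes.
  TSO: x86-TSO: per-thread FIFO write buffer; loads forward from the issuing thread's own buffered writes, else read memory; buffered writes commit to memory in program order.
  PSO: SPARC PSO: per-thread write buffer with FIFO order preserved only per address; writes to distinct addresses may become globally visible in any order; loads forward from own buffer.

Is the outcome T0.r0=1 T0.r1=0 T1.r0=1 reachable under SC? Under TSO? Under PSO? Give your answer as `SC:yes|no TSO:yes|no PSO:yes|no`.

SC:no TSO:no PSO:yes

outcome vector order: (T0.r0,T0.r1,T1.r0)
[SC] allowed = {000, 001, 010, 011, 020, 021, 110, 111, 120, 121}
[TSO] allowed = {000, 001, 010, 011, 020, 021, 110, 111, 120, 121}
[PSO] allowed = {000, 001, 010, 011, 020, 021, 100, 101, 110, 111, 120, 121}
target 101 ∈ {PSO}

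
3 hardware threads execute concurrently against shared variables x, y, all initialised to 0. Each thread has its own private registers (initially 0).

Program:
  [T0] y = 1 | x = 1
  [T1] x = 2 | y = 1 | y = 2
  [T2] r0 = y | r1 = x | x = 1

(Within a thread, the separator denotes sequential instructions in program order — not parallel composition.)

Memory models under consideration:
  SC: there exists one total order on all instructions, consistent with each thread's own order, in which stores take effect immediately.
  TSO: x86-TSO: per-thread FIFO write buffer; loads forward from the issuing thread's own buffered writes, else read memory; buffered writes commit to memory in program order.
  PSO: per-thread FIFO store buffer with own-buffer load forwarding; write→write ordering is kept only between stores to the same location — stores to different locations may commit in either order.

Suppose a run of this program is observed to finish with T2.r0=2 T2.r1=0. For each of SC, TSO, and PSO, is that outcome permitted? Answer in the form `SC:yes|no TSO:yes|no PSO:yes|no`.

outcome vector order: (T2.r0,T2.r1)
SC (8): (0,0); (0,1); (0,2); (1,0); (1,1); (1,2); (2,1); (2,2)
TSO (8): (0,0); (0,1); (0,2); (1,0); (1,1); (1,2); (2,1); (2,2)
PSO (9): (0,0); (0,1); (0,2); (1,0); (1,1); (1,2); (2,0); (2,1); (2,2)
target (2,0) ∈ {PSO}

SC:no TSO:no PSO:yes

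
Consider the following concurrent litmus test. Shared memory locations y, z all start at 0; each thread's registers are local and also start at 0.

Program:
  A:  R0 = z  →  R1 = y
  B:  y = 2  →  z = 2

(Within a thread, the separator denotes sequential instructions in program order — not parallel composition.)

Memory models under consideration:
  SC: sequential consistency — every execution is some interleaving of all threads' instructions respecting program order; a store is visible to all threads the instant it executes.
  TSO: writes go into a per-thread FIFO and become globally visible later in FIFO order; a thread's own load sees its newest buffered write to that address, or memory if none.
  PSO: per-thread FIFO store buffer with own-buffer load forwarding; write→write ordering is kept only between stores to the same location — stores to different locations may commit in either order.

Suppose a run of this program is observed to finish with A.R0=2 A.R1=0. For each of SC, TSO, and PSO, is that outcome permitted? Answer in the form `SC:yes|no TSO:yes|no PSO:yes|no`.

SC:no TSO:no PSO:yes

outcome vector order: (A.R0,A.R1)
[SC] allowed = {0/0 0/2 2/2}
[TSO] allowed = {0/0 0/2 2/2}
[PSO] allowed = {0/0 0/2 2/0 2/2}
target 2/0 ∈ {PSO}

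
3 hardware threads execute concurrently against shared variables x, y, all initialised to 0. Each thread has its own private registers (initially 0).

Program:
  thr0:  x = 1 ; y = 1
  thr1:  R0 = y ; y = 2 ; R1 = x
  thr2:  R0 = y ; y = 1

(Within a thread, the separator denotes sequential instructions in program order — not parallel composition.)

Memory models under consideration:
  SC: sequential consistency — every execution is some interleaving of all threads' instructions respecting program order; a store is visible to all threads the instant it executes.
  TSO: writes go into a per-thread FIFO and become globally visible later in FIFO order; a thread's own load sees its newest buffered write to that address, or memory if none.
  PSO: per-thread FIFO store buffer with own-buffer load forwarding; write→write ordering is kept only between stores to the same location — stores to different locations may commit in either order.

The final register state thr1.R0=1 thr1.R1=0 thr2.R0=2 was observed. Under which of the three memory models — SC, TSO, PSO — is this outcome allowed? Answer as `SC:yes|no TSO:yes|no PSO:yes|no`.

SC:no TSO:no PSO:yes

outcome vector order: (thr1.R0,thr1.R1,thr2.R0)
under SC → (0,0,0); (0,0,1); (0,0,2); (0,1,0); (0,1,1); (0,1,2); (1,0,0); (1,1,0); (1,1,1); (1,1,2)
under TSO → (0,0,0); (0,0,1); (0,0,2); (0,1,0); (0,1,1); (0,1,2); (1,0,0); (1,1,0); (1,1,1); (1,1,2)
under PSO → (0,0,0); (0,0,1); (0,0,2); (0,1,0); (0,1,1); (0,1,2); (1,0,0); (1,0,1); (1,0,2); (1,1,0); (1,1,1); (1,1,2)
target (1,0,2) ∈ {PSO}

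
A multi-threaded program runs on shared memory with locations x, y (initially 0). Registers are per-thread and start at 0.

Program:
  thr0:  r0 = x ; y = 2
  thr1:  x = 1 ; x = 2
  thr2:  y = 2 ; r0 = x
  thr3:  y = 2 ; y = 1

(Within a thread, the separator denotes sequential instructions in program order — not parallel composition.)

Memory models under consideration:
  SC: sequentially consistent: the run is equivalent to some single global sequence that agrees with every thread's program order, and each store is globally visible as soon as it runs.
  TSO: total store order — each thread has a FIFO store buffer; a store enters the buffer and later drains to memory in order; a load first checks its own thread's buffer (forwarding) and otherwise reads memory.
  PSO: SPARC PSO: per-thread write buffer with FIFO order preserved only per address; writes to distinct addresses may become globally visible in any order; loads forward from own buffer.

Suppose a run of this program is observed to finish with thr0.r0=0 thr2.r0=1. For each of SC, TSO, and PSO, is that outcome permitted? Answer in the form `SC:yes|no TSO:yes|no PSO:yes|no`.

outcome vector order: (thr0.r0,thr2.r0)
SC (9): 00; 01; 02; 10; 11; 12; 20; 21; 22
TSO (9): 00; 01; 02; 10; 11; 12; 20; 21; 22
PSO (9): 00; 01; 02; 10; 11; 12; 20; 21; 22
target 01 ∈ {SC,TSO,PSO}

SC:yes TSO:yes PSO:yes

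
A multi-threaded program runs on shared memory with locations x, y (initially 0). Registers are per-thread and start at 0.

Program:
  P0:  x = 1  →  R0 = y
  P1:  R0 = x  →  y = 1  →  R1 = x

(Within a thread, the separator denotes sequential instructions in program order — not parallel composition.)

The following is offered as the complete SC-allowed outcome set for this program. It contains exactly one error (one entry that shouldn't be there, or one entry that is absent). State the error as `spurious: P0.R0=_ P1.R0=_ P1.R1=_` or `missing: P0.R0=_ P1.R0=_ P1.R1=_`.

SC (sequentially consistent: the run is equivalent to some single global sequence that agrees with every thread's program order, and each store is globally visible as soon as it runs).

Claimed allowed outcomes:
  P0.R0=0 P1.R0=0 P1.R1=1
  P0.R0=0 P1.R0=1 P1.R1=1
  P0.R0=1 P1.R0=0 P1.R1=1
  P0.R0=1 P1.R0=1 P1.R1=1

outcome vector order: (P0.R0,P1.R0,P1.R1)
[SC] allowed = {(0,0,1) (0,1,1) (1,0,0) (1,0,1) (1,1,1)}
SC∖claimed = {(1,0,0)}

missing: P0.R0=1 P1.R0=0 P1.R1=0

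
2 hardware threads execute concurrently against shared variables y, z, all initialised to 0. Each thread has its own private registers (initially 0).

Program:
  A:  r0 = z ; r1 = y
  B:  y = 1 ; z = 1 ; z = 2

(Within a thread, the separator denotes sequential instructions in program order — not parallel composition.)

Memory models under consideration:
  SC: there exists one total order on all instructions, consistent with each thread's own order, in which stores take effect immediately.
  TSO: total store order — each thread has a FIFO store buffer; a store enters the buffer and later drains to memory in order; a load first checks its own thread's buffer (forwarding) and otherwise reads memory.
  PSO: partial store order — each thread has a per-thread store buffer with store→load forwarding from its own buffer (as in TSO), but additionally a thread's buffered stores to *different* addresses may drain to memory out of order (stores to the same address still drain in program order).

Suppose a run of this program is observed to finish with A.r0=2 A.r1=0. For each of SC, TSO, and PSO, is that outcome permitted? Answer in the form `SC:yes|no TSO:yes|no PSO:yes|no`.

outcome vector order: (A.r0,A.r1)
SC: 4 outcomes — {00 01 11 21}
TSO: 4 outcomes — {00 01 11 21}
PSO: 6 outcomes — {00 01 10 11 20 21}
target 20 ∈ {PSO}

SC:no TSO:no PSO:yes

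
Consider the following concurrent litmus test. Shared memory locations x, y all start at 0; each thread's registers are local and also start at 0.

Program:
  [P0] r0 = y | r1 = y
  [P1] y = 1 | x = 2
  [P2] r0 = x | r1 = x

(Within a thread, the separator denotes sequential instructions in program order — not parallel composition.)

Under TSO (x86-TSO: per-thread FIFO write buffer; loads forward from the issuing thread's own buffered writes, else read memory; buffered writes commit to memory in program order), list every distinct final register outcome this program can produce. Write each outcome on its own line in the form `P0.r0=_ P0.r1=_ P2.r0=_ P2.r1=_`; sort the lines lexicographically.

P0.r0=0 P0.r1=0 P2.r0=0 P2.r1=0
P0.r0=0 P0.r1=0 P2.r0=0 P2.r1=2
P0.r0=0 P0.r1=0 P2.r0=2 P2.r1=2
P0.r0=0 P0.r1=1 P2.r0=0 P2.r1=0
P0.r0=0 P0.r1=1 P2.r0=0 P2.r1=2
P0.r0=0 P0.r1=1 P2.r0=2 P2.r1=2
P0.r0=1 P0.r1=1 P2.r0=0 P2.r1=0
P0.r0=1 P0.r1=1 P2.r0=0 P2.r1=2
P0.r0=1 P0.r1=1 P2.r0=2 P2.r1=2

outcome vector order: (P0.r0,P0.r1,P2.r0,P2.r1)
|TSO outcomes| = 9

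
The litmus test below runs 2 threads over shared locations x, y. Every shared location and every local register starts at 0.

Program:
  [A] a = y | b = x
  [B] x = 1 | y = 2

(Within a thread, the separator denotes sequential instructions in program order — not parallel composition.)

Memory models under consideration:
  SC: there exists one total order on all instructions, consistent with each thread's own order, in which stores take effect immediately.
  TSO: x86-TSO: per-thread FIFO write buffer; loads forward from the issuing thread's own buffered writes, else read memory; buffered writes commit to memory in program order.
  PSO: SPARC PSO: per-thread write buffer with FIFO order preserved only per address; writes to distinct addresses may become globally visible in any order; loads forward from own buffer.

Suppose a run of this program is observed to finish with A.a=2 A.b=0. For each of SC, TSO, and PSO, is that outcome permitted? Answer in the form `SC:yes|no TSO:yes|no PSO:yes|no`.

SC:no TSO:no PSO:yes

outcome vector order: (A.a,A.b)
SC: 3 outcomes — {<0 0> <0 1> <2 1>}
TSO: 3 outcomes — {<0 0> <0 1> <2 1>}
PSO: 4 outcomes — {<0 0> <0 1> <2 0> <2 1>}
target <2 0> ∈ {PSO}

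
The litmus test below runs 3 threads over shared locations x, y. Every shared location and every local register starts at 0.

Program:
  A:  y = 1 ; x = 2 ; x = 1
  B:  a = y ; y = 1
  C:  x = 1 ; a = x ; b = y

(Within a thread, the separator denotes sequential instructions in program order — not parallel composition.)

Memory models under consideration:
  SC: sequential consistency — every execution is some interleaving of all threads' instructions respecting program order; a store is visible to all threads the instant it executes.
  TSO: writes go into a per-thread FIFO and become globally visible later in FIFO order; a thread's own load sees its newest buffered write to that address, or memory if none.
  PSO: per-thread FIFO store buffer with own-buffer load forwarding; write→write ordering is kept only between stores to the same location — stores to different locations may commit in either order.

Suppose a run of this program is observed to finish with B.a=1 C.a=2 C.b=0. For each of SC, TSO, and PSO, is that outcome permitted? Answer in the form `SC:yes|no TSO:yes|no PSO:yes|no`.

outcome vector order: (B.a,C.a,C.b)
SC: 6 outcomes — {010; 011; 021; 110; 111; 121}
TSO: 6 outcomes — {010; 011; 021; 110; 111; 121}
PSO: 8 outcomes — {010; 011; 020; 021; 110; 111; 120; 121}
target 120 ∈ {PSO}

SC:no TSO:no PSO:yes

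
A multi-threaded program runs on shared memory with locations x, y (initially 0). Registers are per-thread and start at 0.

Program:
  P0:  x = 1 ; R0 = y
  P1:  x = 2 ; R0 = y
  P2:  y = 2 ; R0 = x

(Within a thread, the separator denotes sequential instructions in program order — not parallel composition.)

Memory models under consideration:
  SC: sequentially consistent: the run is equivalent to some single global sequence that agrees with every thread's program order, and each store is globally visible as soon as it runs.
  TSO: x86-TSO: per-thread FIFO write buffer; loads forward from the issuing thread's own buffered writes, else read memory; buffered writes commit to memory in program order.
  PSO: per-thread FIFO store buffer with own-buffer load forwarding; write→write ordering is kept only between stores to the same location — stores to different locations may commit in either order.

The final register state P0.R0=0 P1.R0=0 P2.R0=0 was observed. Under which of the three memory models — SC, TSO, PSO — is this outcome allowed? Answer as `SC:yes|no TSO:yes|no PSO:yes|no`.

outcome vector order: (P0.R0,P1.R0,P2.R0)
SC: 9 outcomes — {0/0/1; 0/0/2; 0/2/1; 0/2/2; 2/0/1; 2/0/2; 2/2/0; 2/2/1; 2/2/2}
TSO: 12 outcomes — {0/0/0; 0/0/1; 0/0/2; 0/2/0; 0/2/1; 0/2/2; 2/0/0; 2/0/1; 2/0/2; 2/2/0; 2/2/1; 2/2/2}
PSO: 12 outcomes — {0/0/0; 0/0/1; 0/0/2; 0/2/0; 0/2/1; 0/2/2; 2/0/0; 2/0/1; 2/0/2; 2/2/0; 2/2/1; 2/2/2}
target 0/0/0 ∈ {TSO,PSO}

SC:no TSO:yes PSO:yes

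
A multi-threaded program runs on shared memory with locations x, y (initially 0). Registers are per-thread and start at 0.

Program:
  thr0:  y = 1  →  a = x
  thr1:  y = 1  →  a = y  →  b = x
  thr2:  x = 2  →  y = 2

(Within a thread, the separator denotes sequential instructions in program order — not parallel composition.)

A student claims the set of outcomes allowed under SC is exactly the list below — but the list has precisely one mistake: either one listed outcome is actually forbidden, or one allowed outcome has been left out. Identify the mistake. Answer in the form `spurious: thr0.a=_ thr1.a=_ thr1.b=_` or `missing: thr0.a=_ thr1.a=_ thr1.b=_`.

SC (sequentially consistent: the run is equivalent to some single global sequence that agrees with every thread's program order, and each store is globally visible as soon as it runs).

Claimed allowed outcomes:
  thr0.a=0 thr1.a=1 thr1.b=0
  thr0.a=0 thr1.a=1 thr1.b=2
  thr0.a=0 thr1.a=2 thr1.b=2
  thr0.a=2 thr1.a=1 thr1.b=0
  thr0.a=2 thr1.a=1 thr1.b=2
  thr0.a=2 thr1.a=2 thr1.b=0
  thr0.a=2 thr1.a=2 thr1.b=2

spurious: thr0.a=2 thr1.a=2 thr1.b=0

outcome vector order: (thr0.a,thr1.a,thr1.b)
[SC] allowed = {(0,1,0), (0,1,2), (0,2,2), (2,1,0), (2,1,2), (2,2,2)}
claimed∖SC = {(2,2,0)}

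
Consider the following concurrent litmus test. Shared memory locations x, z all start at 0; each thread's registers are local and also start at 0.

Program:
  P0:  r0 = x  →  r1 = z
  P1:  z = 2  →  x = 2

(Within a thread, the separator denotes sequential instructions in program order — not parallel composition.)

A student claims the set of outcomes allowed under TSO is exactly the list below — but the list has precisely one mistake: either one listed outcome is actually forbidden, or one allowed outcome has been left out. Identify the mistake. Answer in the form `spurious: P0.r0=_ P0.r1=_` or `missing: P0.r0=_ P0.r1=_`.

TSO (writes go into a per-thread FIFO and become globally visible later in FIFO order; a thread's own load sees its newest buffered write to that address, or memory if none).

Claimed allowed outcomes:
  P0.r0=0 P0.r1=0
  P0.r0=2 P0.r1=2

missing: P0.r0=0 P0.r1=2

outcome vector order: (P0.r0,P0.r1)
TSO (3): 0/0; 0/2; 2/2
TSO∖claimed = {0/2}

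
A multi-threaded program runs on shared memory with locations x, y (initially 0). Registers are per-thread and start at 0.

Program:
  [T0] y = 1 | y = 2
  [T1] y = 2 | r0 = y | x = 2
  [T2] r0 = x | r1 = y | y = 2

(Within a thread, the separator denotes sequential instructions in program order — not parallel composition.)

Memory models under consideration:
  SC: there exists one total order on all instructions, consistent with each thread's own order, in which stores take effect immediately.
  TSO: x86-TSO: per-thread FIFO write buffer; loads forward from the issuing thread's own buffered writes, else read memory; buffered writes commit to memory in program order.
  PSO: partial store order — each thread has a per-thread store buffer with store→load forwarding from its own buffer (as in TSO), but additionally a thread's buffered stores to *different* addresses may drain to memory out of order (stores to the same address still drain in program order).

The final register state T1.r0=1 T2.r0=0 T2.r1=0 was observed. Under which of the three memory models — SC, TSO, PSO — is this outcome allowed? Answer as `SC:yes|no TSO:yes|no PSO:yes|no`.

SC:yes TSO:yes PSO:yes

outcome vector order: (T1.r0,T2.r0,T2.r1)
[SC] allowed = {<1 0 0>, <1 0 1>, <1 0 2>, <1 2 1>, <1 2 2>, <2 0 0>, <2 0 1>, <2 0 2>, <2 2 1>, <2 2 2>}
[TSO] allowed = {<1 0 0>, <1 0 1>, <1 0 2>, <1 2 1>, <1 2 2>, <2 0 0>, <2 0 1>, <2 0 2>, <2 2 1>, <2 2 2>}
[PSO] allowed = {<1 0 0>, <1 0 1>, <1 0 2>, <1 2 1>, <1 2 2>, <2 0 0>, <2 0 1>, <2 0 2>, <2 2 0>, <2 2 1>, <2 2 2>}
target <1 0 0> ∈ {SC,TSO,PSO}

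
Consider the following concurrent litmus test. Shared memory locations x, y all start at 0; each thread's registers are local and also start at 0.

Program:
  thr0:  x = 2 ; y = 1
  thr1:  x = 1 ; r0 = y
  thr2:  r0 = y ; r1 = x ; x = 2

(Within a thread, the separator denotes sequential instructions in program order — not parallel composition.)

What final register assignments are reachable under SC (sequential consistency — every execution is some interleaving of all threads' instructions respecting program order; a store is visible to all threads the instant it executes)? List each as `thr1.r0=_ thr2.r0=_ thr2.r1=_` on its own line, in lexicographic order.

outcome vector order: (thr1.r0,thr2.r0,thr2.r1)
|SC outcomes| = 10

thr1.r0=0 thr2.r0=0 thr2.r1=0
thr1.r0=0 thr2.r0=0 thr2.r1=1
thr1.r0=0 thr2.r0=0 thr2.r1=2
thr1.r0=0 thr2.r0=1 thr2.r1=1
thr1.r0=0 thr2.r0=1 thr2.r1=2
thr1.r0=1 thr2.r0=0 thr2.r1=0
thr1.r0=1 thr2.r0=0 thr2.r1=1
thr1.r0=1 thr2.r0=0 thr2.r1=2
thr1.r0=1 thr2.r0=1 thr2.r1=1
thr1.r0=1 thr2.r0=1 thr2.r1=2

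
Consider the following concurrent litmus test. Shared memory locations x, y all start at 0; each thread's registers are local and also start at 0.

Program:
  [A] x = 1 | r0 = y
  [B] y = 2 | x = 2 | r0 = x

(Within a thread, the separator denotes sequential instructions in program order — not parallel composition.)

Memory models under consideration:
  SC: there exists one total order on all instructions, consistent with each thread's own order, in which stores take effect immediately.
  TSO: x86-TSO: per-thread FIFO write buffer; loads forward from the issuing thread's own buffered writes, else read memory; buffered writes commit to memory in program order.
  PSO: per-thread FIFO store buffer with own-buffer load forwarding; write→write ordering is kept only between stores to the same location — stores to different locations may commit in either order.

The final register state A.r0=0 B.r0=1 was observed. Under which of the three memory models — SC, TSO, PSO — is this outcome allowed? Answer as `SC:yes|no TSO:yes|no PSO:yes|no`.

outcome vector order: (A.r0,B.r0)
SC: 3 outcomes — {(0,2), (2,1), (2,2)}
TSO: 4 outcomes — {(0,1), (0,2), (2,1), (2,2)}
PSO: 4 outcomes — {(0,1), (0,2), (2,1), (2,2)}
target (0,1) ∈ {TSO,PSO}

SC:no TSO:yes PSO:yes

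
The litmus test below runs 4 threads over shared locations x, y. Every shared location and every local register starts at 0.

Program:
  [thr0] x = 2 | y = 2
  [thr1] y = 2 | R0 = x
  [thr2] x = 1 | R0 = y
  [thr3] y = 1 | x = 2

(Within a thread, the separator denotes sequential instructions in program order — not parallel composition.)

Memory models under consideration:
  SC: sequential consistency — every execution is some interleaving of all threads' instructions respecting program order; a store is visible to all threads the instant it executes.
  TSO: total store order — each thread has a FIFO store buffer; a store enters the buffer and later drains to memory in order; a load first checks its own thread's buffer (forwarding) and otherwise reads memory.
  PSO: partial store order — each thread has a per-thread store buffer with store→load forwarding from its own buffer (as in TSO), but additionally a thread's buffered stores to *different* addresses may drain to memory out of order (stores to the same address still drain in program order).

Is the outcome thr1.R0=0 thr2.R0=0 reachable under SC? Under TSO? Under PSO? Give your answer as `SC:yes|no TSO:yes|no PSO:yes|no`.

outcome vector order: (thr1.R0,thr2.R0)
SC: 8 outcomes — {<0 1>, <0 2>, <1 0>, <1 1>, <1 2>, <2 0>, <2 1>, <2 2>}
TSO: 9 outcomes — {<0 0>, <0 1>, <0 2>, <1 0>, <1 1>, <1 2>, <2 0>, <2 1>, <2 2>}
PSO: 9 outcomes — {<0 0>, <0 1>, <0 2>, <1 0>, <1 1>, <1 2>, <2 0>, <2 1>, <2 2>}
target <0 0> ∈ {TSO,PSO}

SC:no TSO:yes PSO:yes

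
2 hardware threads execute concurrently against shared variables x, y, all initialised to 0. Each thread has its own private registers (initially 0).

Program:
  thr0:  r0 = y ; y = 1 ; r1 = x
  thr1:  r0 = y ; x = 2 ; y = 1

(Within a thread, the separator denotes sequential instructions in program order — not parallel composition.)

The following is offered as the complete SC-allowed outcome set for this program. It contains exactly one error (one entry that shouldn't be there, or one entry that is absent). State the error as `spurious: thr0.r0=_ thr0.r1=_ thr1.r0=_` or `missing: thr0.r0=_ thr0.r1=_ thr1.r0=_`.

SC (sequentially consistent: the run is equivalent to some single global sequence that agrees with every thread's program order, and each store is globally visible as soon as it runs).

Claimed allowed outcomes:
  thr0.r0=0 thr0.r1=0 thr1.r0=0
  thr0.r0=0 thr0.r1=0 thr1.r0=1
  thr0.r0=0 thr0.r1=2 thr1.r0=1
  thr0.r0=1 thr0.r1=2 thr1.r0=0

outcome vector order: (thr0.r0,thr0.r1,thr1.r0)
SC: 5 outcomes — {(0,0,0); (0,0,1); (0,2,0); (0,2,1); (1,2,0)}
SC∖claimed = {(0,2,0)}

missing: thr0.r0=0 thr0.r1=2 thr1.r0=0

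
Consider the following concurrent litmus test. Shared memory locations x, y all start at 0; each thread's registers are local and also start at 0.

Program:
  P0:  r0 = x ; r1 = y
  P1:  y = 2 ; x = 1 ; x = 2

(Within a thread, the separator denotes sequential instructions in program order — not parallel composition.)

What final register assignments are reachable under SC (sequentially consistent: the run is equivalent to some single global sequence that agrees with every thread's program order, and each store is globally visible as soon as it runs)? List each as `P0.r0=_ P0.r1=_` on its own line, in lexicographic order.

outcome vector order: (P0.r0,P0.r1)
|SC outcomes| = 4

P0.r0=0 P0.r1=0
P0.r0=0 P0.r1=2
P0.r0=1 P0.r1=2
P0.r0=2 P0.r1=2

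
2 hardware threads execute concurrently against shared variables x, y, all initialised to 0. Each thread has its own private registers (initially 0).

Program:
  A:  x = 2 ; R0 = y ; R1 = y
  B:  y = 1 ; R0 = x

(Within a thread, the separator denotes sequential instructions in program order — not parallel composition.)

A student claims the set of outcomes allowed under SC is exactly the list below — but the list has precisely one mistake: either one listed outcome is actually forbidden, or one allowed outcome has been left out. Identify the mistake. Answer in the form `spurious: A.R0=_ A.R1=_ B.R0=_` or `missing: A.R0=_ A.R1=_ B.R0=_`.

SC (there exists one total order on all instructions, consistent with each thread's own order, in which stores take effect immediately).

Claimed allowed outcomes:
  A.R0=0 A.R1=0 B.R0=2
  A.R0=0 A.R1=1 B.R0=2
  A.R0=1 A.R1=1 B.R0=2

missing: A.R0=1 A.R1=1 B.R0=0

outcome vector order: (A.R0,A.R1,B.R0)
SC (4): 0/0/2, 0/1/2, 1/1/0, 1/1/2
SC∖claimed = {1/1/0}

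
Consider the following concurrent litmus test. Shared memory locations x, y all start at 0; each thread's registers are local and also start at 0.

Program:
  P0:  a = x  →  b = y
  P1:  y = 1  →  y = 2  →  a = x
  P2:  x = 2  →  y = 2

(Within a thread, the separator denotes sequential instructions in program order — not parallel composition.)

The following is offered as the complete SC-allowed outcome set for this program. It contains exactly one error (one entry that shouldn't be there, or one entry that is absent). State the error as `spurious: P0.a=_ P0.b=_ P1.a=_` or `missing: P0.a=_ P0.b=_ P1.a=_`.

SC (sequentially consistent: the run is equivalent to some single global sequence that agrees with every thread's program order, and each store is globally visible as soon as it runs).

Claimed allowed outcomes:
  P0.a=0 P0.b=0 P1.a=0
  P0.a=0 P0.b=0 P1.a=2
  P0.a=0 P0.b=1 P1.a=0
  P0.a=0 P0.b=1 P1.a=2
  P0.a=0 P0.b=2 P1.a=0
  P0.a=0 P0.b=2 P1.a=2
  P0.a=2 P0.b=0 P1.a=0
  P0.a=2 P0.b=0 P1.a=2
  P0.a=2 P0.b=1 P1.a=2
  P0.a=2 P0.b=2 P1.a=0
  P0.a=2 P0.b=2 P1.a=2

spurious: P0.a=2 P0.b=0 P1.a=0

outcome vector order: (P0.a,P0.b,P1.a)
[SC] allowed = {000 002 010 012 020 022 202 212 220 222}
claimed∖SC = {200}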